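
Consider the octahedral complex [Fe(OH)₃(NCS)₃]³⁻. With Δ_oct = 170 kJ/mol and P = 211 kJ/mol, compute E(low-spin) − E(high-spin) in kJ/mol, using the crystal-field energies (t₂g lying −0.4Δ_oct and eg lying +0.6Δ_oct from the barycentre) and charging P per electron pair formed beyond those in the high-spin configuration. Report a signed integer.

82

Ligand charges: 3×(-1) from OH⁻ and 3×(-1) from NCS⁻ sum to -6; with overall charge -3, Fe is +3.
Group 8 minus oxidation state +3 gives a d⁵ configuration for Fe³⁺.
High-spin: t₂g³ eg², CFSE = 0.0Δ_oct = 0 kJ/mol.
Low-spin: t₂g⁵ eg⁰, orbital CFSE = -2.0Δ_oct = -340 kJ/mol; plus 2 excess pairs × P = +422 kJ/mol; total 82 kJ/mol.
Thus E(LS) − E(HS) = 82 kJ/mol.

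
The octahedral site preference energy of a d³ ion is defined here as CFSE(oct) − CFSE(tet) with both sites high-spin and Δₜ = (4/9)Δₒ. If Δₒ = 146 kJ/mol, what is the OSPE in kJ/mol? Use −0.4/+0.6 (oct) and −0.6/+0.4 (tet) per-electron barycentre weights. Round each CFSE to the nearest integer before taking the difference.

Octahedral (high-spin): t₂g³ eg⁰, CFSE = 3(−0.4) + 0(+0.6) = -1.2Δₒ = -1.2 × 146 = -175 kJ/mol.
Tetrahedral: e² t₂¹, CFSE = 2(−0.6) + 1(+0.4) = -0.8Δₜ = -0.8 × (4/9) × 146 = -52 kJ/mol.
Subtracting, OSPE = -175 − (-52) = -123 kJ/mol.

-123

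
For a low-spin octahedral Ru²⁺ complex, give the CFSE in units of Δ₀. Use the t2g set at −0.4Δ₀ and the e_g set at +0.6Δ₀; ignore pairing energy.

-2.4 Δ₀

Ru²⁺: group 8, so d-count = 8 − 2 = 6.
Configuration: t2g^6 e_g^0.
CFSE = 6(-0.4Δ₀) + 0(0.6Δ₀) = -2.4Δ₀ + 0.0Δ₀ = -2.4Δ₀.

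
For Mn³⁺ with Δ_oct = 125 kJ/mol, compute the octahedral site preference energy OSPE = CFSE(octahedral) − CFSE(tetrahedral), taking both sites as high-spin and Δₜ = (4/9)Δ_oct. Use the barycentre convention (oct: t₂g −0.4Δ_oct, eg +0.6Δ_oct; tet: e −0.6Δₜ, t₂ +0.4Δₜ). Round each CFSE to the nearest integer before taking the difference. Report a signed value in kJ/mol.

Mn³⁺: group 7, so d-count = 7 − 3 = 4.
Octahedral high-spin t₂g³ eg¹: CFSE = -0.6 × 125 = -75 kJ/mol.
In a tetrahedral site the filling is e² t₂²: CFSE(tet) = -0.4Δₜ = -0.4 × (4/9)(125) = -22 kJ/mol.
OSPE = -75 − (-22) = -53 kJ/mol.

-53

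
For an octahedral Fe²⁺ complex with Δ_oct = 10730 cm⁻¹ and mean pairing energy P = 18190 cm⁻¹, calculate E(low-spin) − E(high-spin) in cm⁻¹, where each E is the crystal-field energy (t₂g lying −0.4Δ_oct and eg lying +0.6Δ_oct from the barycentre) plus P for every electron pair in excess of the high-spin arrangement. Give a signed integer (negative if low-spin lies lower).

14920

Fe is in group 8, so Fe²⁺ is d⁶ (8 − 2 = 6).
High-spin: t₂g⁴ eg², CFSE = -0.4Δ_oct = -4292 cm⁻¹.
Low-spin t₂g⁶ eg⁰ gives -2.4Δ_oct = -25752 cm⁻¹, but forming 2 extra pairs costs 2P = 36380 cm⁻¹, so E(LS) = -25752 + 36380 = 10628 cm⁻¹.
E(LS) − E(HS) = 10628 − (-4292) = 14920 cm⁻¹.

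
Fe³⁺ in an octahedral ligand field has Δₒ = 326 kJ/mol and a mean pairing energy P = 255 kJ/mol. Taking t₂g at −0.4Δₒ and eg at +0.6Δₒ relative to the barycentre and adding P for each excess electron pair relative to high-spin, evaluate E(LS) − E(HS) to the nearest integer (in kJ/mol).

Group 8 minus oxidation state +3 gives a d⁵ configuration for Fe³⁺.
High-spin: t₂g³ eg², CFSE = 0.0Δₒ = 0 kJ/mol.
Low-spin: t₂g⁵ eg⁰, orbital CFSE = -2.0Δₒ = -652 kJ/mol; plus 2 excess pairs × P = +510 kJ/mol; total -142 kJ/mol.
E(LS) − E(HS) = -142 − (0) = -142 kJ/mol.

-142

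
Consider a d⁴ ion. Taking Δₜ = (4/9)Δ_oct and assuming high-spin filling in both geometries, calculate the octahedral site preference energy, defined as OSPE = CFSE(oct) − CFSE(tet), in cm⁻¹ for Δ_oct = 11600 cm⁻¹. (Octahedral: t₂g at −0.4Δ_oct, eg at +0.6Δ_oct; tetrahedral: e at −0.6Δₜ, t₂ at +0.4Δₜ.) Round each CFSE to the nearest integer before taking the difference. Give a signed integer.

Octahedral (high-spin): t2g^3 e_g^1, CFSE = 3(−0.4) + 1(+0.6) = -0.6Δ_oct = -0.6 × 11600 = -6960 cm⁻¹.
In a tetrahedral site the filling is e^2 t2^2: CFSE(tet) = -0.4Δₜ = -0.4 × (4/9)(11600) = -2062 cm⁻¹.
OSPE = -6960 − (-2062) = -4898 cm⁻¹.

-4898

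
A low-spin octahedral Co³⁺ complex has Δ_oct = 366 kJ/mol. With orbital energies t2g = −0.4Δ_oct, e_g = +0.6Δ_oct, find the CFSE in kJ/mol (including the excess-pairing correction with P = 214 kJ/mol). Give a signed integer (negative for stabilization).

Co is in group 9, so Co³⁺ is d⁶ (9 − 3 = 6).
Configuration: t2g^6 e_g^0.
Orbital CFSE = 6(-0.4) + 0(0.6) = -2.4Δ_oct = -2.4 × 366 = -878 kJ/mol.
Pairing penalty: 3 pairs vs 1 in the high-spin reference → 2 extra × P = 428 kJ/mol.
Overall CFSE = -878 + 428 = -450 kJ/mol.

-450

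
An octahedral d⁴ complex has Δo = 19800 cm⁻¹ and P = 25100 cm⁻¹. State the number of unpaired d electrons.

4

Since Δo = 19800 cm⁻¹ < P = 25100 cm⁻¹, the complex adopts the high-spin configuration.
Configuration: t₂g³ eg¹.
Unpaired electrons: 4.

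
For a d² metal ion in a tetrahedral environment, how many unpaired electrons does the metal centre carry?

With tetrahedral geometry the complex is necessarily high-spin.
Configuration: e^2 t2^0, giving 2 unpaired electrons.

2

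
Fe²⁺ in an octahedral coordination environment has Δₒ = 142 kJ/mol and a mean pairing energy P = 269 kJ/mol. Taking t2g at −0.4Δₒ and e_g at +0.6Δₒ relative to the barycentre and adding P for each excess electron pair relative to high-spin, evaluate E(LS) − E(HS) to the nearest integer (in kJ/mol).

Fe²⁺: group 8, so d-count = 8 − 2 = 6.
High-spin d⁶ fills as t2g^4 e_g^2 with CFSE 4(−0.4) + 2(+0.6) = -0.4Δₒ = -57 kJ/mol.
Low-spin t2g^6 e_g^0 gives -2.4Δₒ = -341 kJ/mol, but forming 2 extra pairs costs 2P = 538 kJ/mol, so E(LS) = -341 + 538 = 197 kJ/mol.
E(LS) − E(HS) = 197 − (-57) = 254 kJ/mol.

254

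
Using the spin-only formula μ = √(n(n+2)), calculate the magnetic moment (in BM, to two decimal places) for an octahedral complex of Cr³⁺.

Cr sits in group 6; removing 3 electrons leaves Cr³⁺ with 6 − 3 = 3 d electrons.
Configuration: t₂g³ eg⁰ → 3 unpaired electrons.
μ(spin-only) = √[3(3+2)] = √15 ≈ 3.87 BM.

3.87 BM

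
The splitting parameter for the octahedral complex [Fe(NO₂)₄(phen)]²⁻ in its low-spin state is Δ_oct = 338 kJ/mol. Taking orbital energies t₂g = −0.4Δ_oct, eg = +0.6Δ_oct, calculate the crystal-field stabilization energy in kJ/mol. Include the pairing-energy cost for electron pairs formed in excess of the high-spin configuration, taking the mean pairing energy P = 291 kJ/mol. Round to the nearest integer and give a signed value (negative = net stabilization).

-229

Ligand charges: 4×(-1) from NO₂⁻ and 1×(+0) from phen sum to -4; with overall charge -2, Fe is +2.
Fe sits in group 8; removing 2 electrons leaves Fe²⁺ with 8 − 2 = 6 d electrons.
Configuration: t₂g⁶ eg⁰.
The orbital stabilization is -2.4Δ_oct = -2.4 × 338 = -811 kJ/mol.
Relative to high-spin t₂g⁴ eg² (1 paired), the low-spin configuration has 2 additional pairs, contributing +2 × 291 = +582 kJ/mol.
Overall CFSE = -811 + 582 = -229 kJ/mol.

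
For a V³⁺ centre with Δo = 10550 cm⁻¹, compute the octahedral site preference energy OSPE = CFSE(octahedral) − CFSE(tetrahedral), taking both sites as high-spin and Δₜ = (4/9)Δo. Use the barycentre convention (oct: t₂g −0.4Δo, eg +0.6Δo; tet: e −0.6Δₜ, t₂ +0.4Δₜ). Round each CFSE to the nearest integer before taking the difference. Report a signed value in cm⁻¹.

V sits in group 5; removing 3 electrons leaves V³⁺ with 5 − 3 = 2 d electrons.
Octahedral (high-spin): t2g^2 e_g^0, CFSE = 2(−0.4) + 0(+0.6) = -0.8Δo = -0.8 × 10550 = -8440 cm⁻¹.
In a tetrahedral site the filling is e^2 t2^0: CFSE(tet) = -1.2Δₜ = -1.2 × (4/9)(10550) = -5627 cm⁻¹.
Subtracting, OSPE = -8440 − (-5627) = -2813 cm⁻¹.

-2813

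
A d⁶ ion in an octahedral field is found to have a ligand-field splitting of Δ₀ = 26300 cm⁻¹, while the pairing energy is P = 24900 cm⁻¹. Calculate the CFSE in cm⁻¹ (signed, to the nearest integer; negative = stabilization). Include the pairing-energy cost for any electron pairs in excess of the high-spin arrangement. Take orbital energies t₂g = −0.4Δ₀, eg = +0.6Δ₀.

With Δ₀ > P the complex is low-spin.
Configuration: t₂g⁶ eg⁰.
Orbital CFSE = -2.4Δ₀ = -2.4 × 26300 = -63120 cm⁻¹.
Excess pairs vs high-spin: 3 − 1 = 2; pairing cost = +49800 cm⁻¹.
Net CFSE = -63120 + 49800 = -13320 cm⁻¹.

-13320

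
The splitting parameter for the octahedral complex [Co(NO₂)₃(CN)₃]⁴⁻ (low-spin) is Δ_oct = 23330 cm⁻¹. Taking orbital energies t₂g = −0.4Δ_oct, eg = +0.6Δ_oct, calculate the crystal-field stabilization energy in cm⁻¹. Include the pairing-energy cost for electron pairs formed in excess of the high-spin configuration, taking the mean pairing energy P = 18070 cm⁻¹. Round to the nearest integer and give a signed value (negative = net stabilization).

-23924

Ligand charges: 3×(-1) from NO₂⁻ and 3×(-1) from CN⁻ sum to -6; with overall charge -4, Co is +2.
Co sits in group 9; removing 2 electrons leaves Co²⁺ with 9 − 2 = 7 d electrons.
The d⁷ electrons fill as t₂g⁶ eg¹.
Orbital CFSE = 6(-0.4) + 1(0.6) = -1.8Δ_oct = -1.8 × 23330 = -41994 cm⁻¹.
Relative to high-spin t₂g⁵ eg² (2 paired), the low-spin configuration has 1 additional pair, contributing +1 × 18070 = +18070 cm⁻¹.
Overall CFSE = -41994 + 18070 = -23924 cm⁻¹.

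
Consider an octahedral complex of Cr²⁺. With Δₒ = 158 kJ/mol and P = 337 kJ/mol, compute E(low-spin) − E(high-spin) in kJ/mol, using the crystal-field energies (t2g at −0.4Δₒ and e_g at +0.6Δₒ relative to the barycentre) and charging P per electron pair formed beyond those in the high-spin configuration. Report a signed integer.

179

Cr is in group 6, so Cr²⁺ is d⁴ (6 − 2 = 4).
In the high-spin limit (t2g^3 e_g^1) the orbital term is -0.6Δₒ = -95 kJ/mol, with no excess pairing.
Low-spin t2g^4 e_g^0 gives -1.6Δₒ = -253 kJ/mol, but forming 1 extra pair costs 1P = 337 kJ/mol, so E(LS) = -253 + 337 = 84 kJ/mol.
E(LS) − E(HS) = 84 − (-95) = 179 kJ/mol.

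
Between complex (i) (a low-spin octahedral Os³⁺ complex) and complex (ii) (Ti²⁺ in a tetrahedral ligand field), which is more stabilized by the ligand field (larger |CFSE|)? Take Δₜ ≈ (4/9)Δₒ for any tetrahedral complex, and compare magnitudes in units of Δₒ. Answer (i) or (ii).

(i): Os³⁺: group 8, so d-count = 8 − 3 = 5; t₂g⁵ eg⁰, CFSE = -2.0Δₒ.
(ii): Group 4 minus oxidation state +2 gives a d² configuration for Ti²⁺; Tetrahedral fields are weak (Δₜ ≈ 4/9 Δₒ), so electrons fill high-spin; e^2 t2^0, CFSE = -1.2Δₜ ≈ -0.53Δₒ.
So (i) has the larger |CFSE|.

(i)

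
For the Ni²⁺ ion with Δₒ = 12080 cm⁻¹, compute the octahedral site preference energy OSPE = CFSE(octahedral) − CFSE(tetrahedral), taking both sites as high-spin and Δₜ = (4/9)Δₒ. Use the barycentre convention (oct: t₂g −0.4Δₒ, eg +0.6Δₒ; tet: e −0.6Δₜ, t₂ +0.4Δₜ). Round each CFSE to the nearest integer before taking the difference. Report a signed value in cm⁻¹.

-10201

Ni²⁺: group 10, so d-count = 10 − 2 = 8.
In an octahedral site d⁸ (HS) is t2g^6 e_g^2, giving CFSE(oct) = -1.2Δₒ = -14496 cm⁻¹.
In a tetrahedral site the filling is e^4 t2^4: CFSE(tet) = -0.8Δₜ = -0.8 × (4/9)(12080) = -4295 cm⁻¹.
Subtracting, OSPE = -14496 − (-4295) = -10201 cm⁻¹.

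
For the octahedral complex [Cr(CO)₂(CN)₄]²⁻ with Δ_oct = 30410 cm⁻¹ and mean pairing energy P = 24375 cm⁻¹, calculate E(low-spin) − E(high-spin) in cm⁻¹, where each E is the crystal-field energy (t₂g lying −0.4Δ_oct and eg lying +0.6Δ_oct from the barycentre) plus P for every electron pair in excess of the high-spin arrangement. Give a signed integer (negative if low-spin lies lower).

Ligand charges: 2×(+0) from CO and 4×(-1) from CN⁻ sum to -4; with overall charge -2, Cr is +2.
Cr is in group 6, so Cr²⁺ is d⁴ (6 − 2 = 4).
High-spin: t₂g³ eg¹, CFSE = -0.6Δ_oct = -18246 cm⁻¹.
For low-spin the configuration is t₂g⁴ eg⁰: orbital energy -1.6 × 30410 = -48656 cm⁻¹, and 1 additional pair relative to high-spin adds 24375 cm⁻¹, giving -24281 cm⁻¹.
The difference is -24281 − (-18246) = -6035 cm⁻¹, so low-spin lies lower.

-6035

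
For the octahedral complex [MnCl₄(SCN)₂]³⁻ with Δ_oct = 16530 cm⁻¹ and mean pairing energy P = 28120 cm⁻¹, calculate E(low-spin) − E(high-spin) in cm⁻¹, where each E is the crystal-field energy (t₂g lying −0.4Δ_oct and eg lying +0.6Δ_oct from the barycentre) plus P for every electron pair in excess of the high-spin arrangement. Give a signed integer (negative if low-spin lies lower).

Ligand charges: 4×(-1) from Cl⁻ and 2×(-1) from SCN⁻ sum to -6; with overall charge -3, Mn is +3.
Mn is in group 7, so Mn³⁺ is d⁴ (7 − 3 = 4).
High-spin: t₂g³ eg¹, CFSE = -0.6Δ_oct = -9918 cm⁻¹.
For low-spin the configuration is t₂g⁴ eg⁰: orbital energy -1.6 × 16530 = -26448 cm⁻¹, and 1 additional pair relative to high-spin adds 28120 cm⁻¹, giving 1672 cm⁻¹.
Thus E(LS) − E(HS) = 11590 cm⁻¹.

11590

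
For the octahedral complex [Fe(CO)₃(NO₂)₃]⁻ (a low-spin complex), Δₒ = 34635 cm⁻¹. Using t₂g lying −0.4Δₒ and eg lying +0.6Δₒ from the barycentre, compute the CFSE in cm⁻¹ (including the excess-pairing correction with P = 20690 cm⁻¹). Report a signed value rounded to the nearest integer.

Ligand charges: 3×(+0) from CO and 3×(-1) from NO₂⁻ sum to -3; with overall charge -1, Fe is +2.
Fe is in group 8, so Fe²⁺ is d⁶ (8 − 2 = 6).
Electron filling gives t₂g⁶ eg⁰.
The orbital stabilization is -2.4Δₒ = -2.4 × 34635 = -83124 cm⁻¹.
Relative to high-spin t₂g⁴ eg² (1 paired), the low-spin configuration has 2 additional pairs, contributing +2 × 20690 = +41380 cm⁻¹.
Combining: -83124 + 41380 = -41744 cm⁻¹.

-41744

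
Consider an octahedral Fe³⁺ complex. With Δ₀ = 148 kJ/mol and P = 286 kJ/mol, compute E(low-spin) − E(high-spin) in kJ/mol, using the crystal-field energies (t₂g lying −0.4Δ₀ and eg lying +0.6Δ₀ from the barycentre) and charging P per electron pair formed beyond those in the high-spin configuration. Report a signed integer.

Group 8 minus oxidation state +3 gives a d⁵ configuration for Fe³⁺.
High-spin: t₂g³ eg², CFSE = 0.0Δ₀ = 0 kJ/mol.
Low-spin: t₂g⁵ eg⁰, orbital CFSE = -2.0Δ₀ = -296 kJ/mol; plus 2 excess pairs × P = +572 kJ/mol; total 276 kJ/mol.
E(LS) − E(HS) = 276 − (0) = 276 kJ/mol.

276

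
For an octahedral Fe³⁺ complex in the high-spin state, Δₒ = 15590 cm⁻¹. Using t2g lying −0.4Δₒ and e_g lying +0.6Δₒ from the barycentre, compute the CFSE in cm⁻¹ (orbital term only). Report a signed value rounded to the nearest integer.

Fe³⁺: group 8, so d-count = 8 − 3 = 5.
Configuration: t2g^3 e_g^2.
CFSE(orbital) = 3×(-0.4Δₒ) + 2×(0.6Δₒ) = 0.0Δₒ; with Δₒ = 15590 cm⁻¹ that is 0 cm⁻¹.

0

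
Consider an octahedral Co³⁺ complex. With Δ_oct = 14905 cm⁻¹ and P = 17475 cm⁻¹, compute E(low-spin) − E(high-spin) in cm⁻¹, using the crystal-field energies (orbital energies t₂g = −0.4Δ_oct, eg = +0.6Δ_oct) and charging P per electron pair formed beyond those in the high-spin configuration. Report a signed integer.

5140

Group 9 minus oxidation state +3 gives a d⁶ configuration for Co³⁺.
In the high-spin limit (t₂g⁴ eg²) the orbital term is -0.4Δ_oct = -5962 cm⁻¹, with no excess pairing.
Low-spin t₂g⁶ eg⁰ gives -2.4Δ_oct = -35772 cm⁻¹, but forming 2 extra pairs costs 2P = 34950 cm⁻¹, so E(LS) = -35772 + 34950 = -822 cm⁻¹.
E(LS) − E(HS) = -822 − (-5962) = 5140 cm⁻¹.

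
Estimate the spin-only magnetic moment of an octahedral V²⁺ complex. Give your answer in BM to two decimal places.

V²⁺: group 5, so d-count = 5 − 2 = 3.
Configuration: t2g^3 e_g^0 → 3 unpaired electrons.
μ(spin-only) = √[3(3+2)] = √15 ≈ 3.87 BM.

3.87 BM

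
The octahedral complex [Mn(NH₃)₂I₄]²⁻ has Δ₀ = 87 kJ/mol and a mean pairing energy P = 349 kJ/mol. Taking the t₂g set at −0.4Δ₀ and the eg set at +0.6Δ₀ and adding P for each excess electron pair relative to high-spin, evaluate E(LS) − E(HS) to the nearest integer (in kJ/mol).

Ligand charges: 2×(+0) from NH₃ and 4×(-1) from I⁻ sum to -4; with overall charge -2, Mn is +2.
Mn sits in group 7; removing 2 electrons leaves Mn²⁺ with 7 − 2 = 5 d electrons.
High-spin: t₂g³ eg², CFSE = 0.0Δ₀ = 0 kJ/mol.
For low-spin the configuration is t₂g⁵ eg⁰: orbital energy -2.0 × 87 = -174 kJ/mol, and 2 additional pairs relative to high-spin add 698 kJ/mol, giving 524 kJ/mol.
E(LS) − E(HS) = 524 − (0) = 524 kJ/mol.

524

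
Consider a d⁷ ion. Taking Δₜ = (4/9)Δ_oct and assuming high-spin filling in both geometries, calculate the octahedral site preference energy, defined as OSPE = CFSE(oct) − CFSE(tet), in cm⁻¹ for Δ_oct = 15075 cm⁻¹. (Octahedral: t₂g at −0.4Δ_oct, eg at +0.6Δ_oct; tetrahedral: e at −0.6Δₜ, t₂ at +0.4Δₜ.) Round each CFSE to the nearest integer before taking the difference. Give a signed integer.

Octahedral high-spin t₂g⁵ eg²: CFSE = -0.8 × 15075 = -12060 cm⁻¹.
Tetrahedral e⁴ t₂³ gives -1.2Δₜ = -1.2 × (4/9) × 15075 = -8040 cm⁻¹.
Subtracting, OSPE = -12060 − (-8040) = -4020 cm⁻¹.

-4020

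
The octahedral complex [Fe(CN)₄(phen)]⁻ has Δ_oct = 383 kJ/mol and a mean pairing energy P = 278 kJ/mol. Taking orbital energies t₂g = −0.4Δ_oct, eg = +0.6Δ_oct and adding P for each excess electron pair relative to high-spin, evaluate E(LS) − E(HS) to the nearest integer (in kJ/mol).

Ligand charges: 4×(-1) from CN⁻ and 1×(+0) from phen sum to -4; with overall charge -1, Fe is +3.
Fe is in group 8, so Fe³⁺ is d⁵ (8 − 3 = 5).
High-spin: t₂g³ eg², CFSE = 0.0Δ_oct = 0 kJ/mol.
Low-spin t₂g⁵ eg⁰ gives -2.0Δ_oct = -766 kJ/mol, but forming 2 extra pairs costs 2P = 556 kJ/mol, so E(LS) = -766 + 556 = -210 kJ/mol.
Thus E(LS) − E(HS) = -210 kJ/mol.

-210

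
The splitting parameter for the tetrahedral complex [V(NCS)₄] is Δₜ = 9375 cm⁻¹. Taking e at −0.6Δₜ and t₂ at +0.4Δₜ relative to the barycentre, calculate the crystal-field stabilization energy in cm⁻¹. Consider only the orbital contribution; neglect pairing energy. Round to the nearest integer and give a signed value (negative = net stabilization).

Each NCS⁻ contributes -1; 4 × (-1) = -4. With overall charge +0, V is in the +4 oxidation state.
V sits in group 5; removing 4 electrons leaves V⁴⁺ with 5 − 4 = 1 d electrons.
Tetrahedral splitting is small, so the complex is high-spin.
Configuration: e¹ t₂⁰.
CFSE(orbital) = 1×(-0.6Δₜ) + 0×(0.4Δₜ) = -0.6Δₜ; with Δₜ = 9375 cm⁻¹ that is -5625 cm⁻¹.

-5625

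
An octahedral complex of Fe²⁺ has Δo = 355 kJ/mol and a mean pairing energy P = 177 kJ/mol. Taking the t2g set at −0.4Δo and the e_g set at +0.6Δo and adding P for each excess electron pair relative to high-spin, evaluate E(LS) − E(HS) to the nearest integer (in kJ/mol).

-356

Fe is in group 8, so Fe²⁺ is d⁶ (8 − 2 = 6).
In the high-spin limit (t2g^4 e_g^2) the orbital term is -0.4Δo = -142 kJ/mol, with no excess pairing.
Low-spin: t2g^6 e_g^0, orbital CFSE = -2.4Δo = -852 kJ/mol; plus 2 excess pairs × P = +354 kJ/mol; total -498 kJ/mol.
Thus E(LS) − E(HS) = -356 kJ/mol.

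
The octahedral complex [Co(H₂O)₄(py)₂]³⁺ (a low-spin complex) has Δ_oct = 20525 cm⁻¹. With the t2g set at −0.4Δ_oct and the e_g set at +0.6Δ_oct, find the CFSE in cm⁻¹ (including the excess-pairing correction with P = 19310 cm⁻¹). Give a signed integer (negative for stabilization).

-10640

Ligand charges: 4×(+0) from H₂O and 2×(+0) from py sum to +0; with overall charge +3, Co is +3.
Co is in group 9, so Co³⁺ is d⁶ (9 − 3 = 6).
Configuration: t2g^6 e_g^0.
CFSE(orbital) = 6×(-0.4Δ_oct) + 0×(0.6Δ_oct) = -2.4Δ_oct; with Δ_oct = 20525 cm⁻¹ that is -49260 cm⁻¹.
Relative to high-spin t2g^4 e_g^2 (1 paired), the low-spin configuration has 2 additional pairs, contributing +2 × 19310 = +38620 cm⁻¹.
Combining: -49260 + 38620 = -10640 cm⁻¹.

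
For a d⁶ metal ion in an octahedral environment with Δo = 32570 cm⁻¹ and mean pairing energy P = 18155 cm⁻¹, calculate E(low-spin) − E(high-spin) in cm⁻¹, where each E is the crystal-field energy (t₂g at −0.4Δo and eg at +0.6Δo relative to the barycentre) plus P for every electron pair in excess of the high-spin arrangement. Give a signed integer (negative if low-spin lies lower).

-28830

High-spin: t₂g⁴ eg², CFSE = -0.4Δo = -13028 cm⁻¹.
Low-spin: t₂g⁶ eg⁰, orbital CFSE = -2.4Δo = -78168 cm⁻¹; plus 2 excess pairs × P = +36310 cm⁻¹; total -41858 cm⁻¹.
E(LS) − E(HS) = -41858 − (-13028) = -28830 cm⁻¹.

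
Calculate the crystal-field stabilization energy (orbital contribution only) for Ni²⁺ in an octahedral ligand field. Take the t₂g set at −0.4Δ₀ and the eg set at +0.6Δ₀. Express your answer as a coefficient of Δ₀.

-1.2 Δ₀

Ni sits in group 10; removing 2 electrons leaves Ni²⁺ with 10 − 2 = 8 d electrons.
For octahedral d⁸ the high- and low-spin configurations coincide.
Configuration: t₂g⁶ eg².
CFSE = 6(-0.4Δ₀) + 2(0.6Δ₀) = -2.4Δ₀ + 1.2Δ₀ = -1.2Δ₀.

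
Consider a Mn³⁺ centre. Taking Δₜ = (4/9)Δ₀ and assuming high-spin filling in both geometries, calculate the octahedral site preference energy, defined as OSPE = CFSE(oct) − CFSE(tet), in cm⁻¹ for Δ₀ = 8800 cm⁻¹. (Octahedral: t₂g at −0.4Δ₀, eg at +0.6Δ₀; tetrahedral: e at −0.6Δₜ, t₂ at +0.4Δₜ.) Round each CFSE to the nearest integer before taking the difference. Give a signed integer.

-3716

Mn sits in group 7; removing 3 electrons leaves Mn³⁺ with 7 − 3 = 4 d electrons.
Octahedral (high-spin): t2g^3 e_g^1, CFSE = 3(−0.4) + 1(+0.6) = -0.6Δ₀ = -0.6 × 8800 = -5280 cm⁻¹.
In a tetrahedral site the filling is e^2 t2^2: CFSE(tet) = -0.4Δₜ = -0.4 × (4/9)(8800) = -1564 cm⁻¹.
OSPE = -5280 − (-1564) = -3716 cm⁻¹.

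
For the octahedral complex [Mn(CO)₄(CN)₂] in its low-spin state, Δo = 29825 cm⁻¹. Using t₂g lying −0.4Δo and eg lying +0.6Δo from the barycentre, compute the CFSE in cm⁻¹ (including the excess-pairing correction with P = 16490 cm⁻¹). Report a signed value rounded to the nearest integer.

Ligand charges: 4×(+0) from CO and 2×(-1) from CN⁻ sum to -2; with overall charge +0, Mn is +2.
Mn sits in group 7; removing 2 electrons leaves Mn²⁺ with 7 − 2 = 5 d electrons.
Electron filling gives t₂g⁵ eg⁰.
Orbital CFSE = 5(-0.4) + 0(0.6) = -2.0Δo = -2.0 × 29825 = -59650 cm⁻¹.
High-spin d⁵ would be t₂g³ eg² with 0 pairs; low-spin has 2, so 2 excess pairs cost +2P = +32980 cm⁻¹.
Combining: -59650 + 32980 = -26670 cm⁻¹.

-26670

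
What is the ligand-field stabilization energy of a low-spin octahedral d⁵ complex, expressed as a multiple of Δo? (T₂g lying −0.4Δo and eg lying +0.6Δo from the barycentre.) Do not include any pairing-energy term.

-2.0 Δo

Configuration: t₂g⁵ eg⁰.
CFSE = 5(-0.4Δo) + 0(0.6Δo) = -2.0Δo + 0.0Δo = -2.0Δo.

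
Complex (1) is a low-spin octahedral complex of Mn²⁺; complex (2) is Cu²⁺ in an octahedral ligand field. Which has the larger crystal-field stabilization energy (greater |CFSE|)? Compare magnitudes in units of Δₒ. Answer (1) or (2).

(1)

(1): Mn²⁺: group 7, so d-count = 7 − 2 = 5; t2g^5 e_g^0, CFSE = -2.0Δₒ.
(2): Cu is in group 11, so Cu²⁺ is d⁹ (11 − 2 = 9); For octahedral d⁹ the high- and low-spin configurations coincide; t₂g⁶ eg³, CFSE = -0.6Δₒ.
So (1) has the larger |CFSE|.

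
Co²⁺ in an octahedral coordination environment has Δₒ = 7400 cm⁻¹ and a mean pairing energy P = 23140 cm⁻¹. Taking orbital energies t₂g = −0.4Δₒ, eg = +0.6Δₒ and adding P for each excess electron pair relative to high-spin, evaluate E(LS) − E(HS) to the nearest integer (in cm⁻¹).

15740

Group 9 minus oxidation state +2 gives a d⁷ configuration for Co²⁺.
In the high-spin limit (t₂g⁵ eg²) the orbital term is -0.8Δₒ = -5920 cm⁻¹, with no excess pairing.
Low-spin: t₂g⁶ eg¹, orbital CFSE = -1.8Δₒ = -13320 cm⁻¹; plus 1 excess pair × P = +23140 cm⁻¹; total 9820 cm⁻¹.
Thus E(LS) − E(HS) = 15740 cm⁻¹.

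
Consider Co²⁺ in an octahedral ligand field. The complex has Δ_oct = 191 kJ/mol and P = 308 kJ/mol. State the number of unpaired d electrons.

3

Co sits in group 9; removing 2 electrons leaves Co²⁺ with 9 − 2 = 7 d electrons.
Since Δ_oct = 191 kJ/mol < P = 308 kJ/mol, the complex adopts the high-spin configuration.
Filling d⁷ accordingly: t₂g⁵ eg².
Unpaired electrons: 3.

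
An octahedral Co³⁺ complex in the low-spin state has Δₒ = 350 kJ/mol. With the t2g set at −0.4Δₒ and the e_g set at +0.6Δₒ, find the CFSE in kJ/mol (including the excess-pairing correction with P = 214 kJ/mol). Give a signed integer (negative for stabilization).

Group 9 minus oxidation state +3 gives a d⁶ configuration for Co³⁺.
Configuration: t2g^6 e_g^0.
CFSE(orbital) = 6×(-0.4Δₒ) + 0×(0.6Δₒ) = -2.4Δₒ; with Δₒ = 350 kJ/mol that is -840 kJ/mol.
Relative to high-spin t2g^4 e_g^2 (1 paired), the low-spin configuration has 2 additional pairs, contributing +2 × 214 = +428 kJ/mol.
Overall CFSE = -840 + 428 = -412 kJ/mol.

-412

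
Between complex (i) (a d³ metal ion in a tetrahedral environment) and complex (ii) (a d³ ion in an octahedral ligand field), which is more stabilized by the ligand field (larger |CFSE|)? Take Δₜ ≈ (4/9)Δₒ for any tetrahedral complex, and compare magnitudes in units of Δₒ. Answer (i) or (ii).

(i): Tetrahedral splitting is small, so the complex is high-spin; e^2 t2^1, CFSE = -0.8Δₜ ≈ -0.36Δₒ.
(ii): For octahedral d³ the high- and low-spin configurations coincide; t₂g³ eg⁰, CFSE = -1.2Δₒ.
So (ii) has the larger |CFSE|.

(ii)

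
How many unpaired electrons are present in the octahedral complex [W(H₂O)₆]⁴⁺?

H₂O is neutral, so the +4 overall charge sits on W: oxidation state +4.
W sits in group 6; removing 4 electrons leaves W⁴⁺ with 6 − 4 = 2 d electrons.
For octahedral d² the high- and low-spin configurations coincide.
Configuration: t₂g² eg⁰, giving 2 unpaired electrons.

2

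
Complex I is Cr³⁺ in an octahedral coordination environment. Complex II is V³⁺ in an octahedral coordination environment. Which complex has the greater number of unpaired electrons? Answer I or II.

I

I: Cr³⁺: group 6, so d-count = 6 − 3 = 3; t₂g³ eg⁰ → 3 unpaired.
II: V sits in group 5; removing 3 electrons leaves V³⁺ with 5 − 3 = 2 d electrons; For octahedral d² the high- and low-spin configurations coincide; t2g^2 e_g^0 → 2 unpaired.
So I has more unpaired electrons.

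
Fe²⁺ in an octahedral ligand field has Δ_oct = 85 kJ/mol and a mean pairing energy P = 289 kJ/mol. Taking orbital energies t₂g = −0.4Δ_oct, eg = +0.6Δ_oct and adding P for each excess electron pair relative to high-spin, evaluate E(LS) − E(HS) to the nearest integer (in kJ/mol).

408

Fe is in group 8, so Fe²⁺ is d⁶ (8 − 2 = 6).
High-spin: t₂g⁴ eg², CFSE = -0.4Δ_oct = -34 kJ/mol.
Low-spin: t₂g⁶ eg⁰, orbital CFSE = -2.4Δ_oct = -204 kJ/mol; plus 2 excess pairs × P = +578 kJ/mol; total 374 kJ/mol.
The difference is 374 − (-34) = 408 kJ/mol, so high-spin lies lower.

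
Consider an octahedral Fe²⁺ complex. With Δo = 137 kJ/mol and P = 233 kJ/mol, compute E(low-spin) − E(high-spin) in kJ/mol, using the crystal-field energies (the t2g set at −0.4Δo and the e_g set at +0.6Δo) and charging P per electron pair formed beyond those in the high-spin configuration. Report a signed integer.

Fe sits in group 8; removing 2 electrons leaves Fe²⁺ with 8 − 2 = 6 d electrons.
High-spin d⁶ fills as t2g^4 e_g^2 with CFSE 4(−0.4) + 2(+0.6) = -0.4Δo = -55 kJ/mol.
Low-spin t2g^6 e_g^0 gives -2.4Δo = -329 kJ/mol, but forming 2 extra pairs costs 2P = 466 kJ/mol, so E(LS) = -329 + 466 = 137 kJ/mol.
The difference is 137 − (-55) = 192 kJ/mol, so high-spin lies lower.

192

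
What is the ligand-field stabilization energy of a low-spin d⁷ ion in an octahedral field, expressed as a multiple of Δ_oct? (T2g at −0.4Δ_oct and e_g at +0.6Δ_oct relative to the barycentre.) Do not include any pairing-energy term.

Configuration: t2g^6 e_g^1.
CFSE = 6(-0.4Δ_oct) + 1(0.6Δ_oct) = -2.4Δ_oct + 0.6Δ_oct = -1.8Δ_oct.

-1.8 Δ_oct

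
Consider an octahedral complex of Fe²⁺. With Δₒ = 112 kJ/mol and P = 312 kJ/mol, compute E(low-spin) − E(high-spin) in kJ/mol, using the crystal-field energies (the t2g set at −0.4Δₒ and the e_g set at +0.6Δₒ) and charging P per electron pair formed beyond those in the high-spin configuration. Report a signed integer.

Fe is in group 8, so Fe²⁺ is d⁶ (8 − 2 = 6).
High-spin d⁶ fills as t2g^4 e_g^2 with CFSE 4(−0.4) + 2(+0.6) = -0.4Δₒ = -45 kJ/mol.
Low-spin: t2g^6 e_g^0, orbital CFSE = -2.4Δₒ = -269 kJ/mol; plus 2 excess pairs × P = +624 kJ/mol; total 355 kJ/mol.
The difference is 355 − (-45) = 400 kJ/mol, so high-spin lies lower.

400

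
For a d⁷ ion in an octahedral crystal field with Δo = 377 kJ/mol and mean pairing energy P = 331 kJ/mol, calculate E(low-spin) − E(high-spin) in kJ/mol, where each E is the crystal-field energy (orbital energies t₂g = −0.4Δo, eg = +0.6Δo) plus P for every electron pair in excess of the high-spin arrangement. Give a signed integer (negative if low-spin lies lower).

-46

In the high-spin limit (t₂g⁵ eg²) the orbital term is -0.8Δo = -302 kJ/mol, with no excess pairing.
Low-spin t₂g⁶ eg¹ gives -1.8Δo = -679 kJ/mol, but forming 1 extra pair costs 1P = 331 kJ/mol, so E(LS) = -679 + 331 = -348 kJ/mol.
E(LS) − E(HS) = -348 − (-302) = -46 kJ/mol.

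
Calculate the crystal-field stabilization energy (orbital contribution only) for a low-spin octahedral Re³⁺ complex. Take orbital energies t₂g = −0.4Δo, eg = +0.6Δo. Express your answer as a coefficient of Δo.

Re³⁺: group 7, so d-count = 7 − 3 = 4.
Configuration: t₂g⁴ eg⁰.
CFSE = 4(-0.4Δo) + 0(0.6Δo) = -1.6Δo + 0.0Δo = -1.6Δo.

-1.6 Δo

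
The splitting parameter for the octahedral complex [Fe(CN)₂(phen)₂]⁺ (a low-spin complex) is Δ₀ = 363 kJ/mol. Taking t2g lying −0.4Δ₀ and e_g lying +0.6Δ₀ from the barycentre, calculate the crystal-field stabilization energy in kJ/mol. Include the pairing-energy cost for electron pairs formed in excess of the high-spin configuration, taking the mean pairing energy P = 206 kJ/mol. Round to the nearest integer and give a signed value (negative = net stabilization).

-314

Ligand charges: 2×(-1) from CN⁻ and 2×(+0) from phen sum to -2; with overall charge +1, Fe is +3.
Group 8 minus oxidation state +3 gives a d⁵ configuration for Fe³⁺.
The d⁵ electrons fill as t2g^5 e_g^0.
Orbital CFSE = 5(-0.4) + 0(0.6) = -2.0Δ₀ = -2.0 × 363 = -726 kJ/mol.
High-spin d⁵ would be t2g^3 e_g^2 with 0 pairs; low-spin has 2, so 2 excess pairs cost +2P = +412 kJ/mol.
Overall CFSE = -726 + 412 = -314 kJ/mol.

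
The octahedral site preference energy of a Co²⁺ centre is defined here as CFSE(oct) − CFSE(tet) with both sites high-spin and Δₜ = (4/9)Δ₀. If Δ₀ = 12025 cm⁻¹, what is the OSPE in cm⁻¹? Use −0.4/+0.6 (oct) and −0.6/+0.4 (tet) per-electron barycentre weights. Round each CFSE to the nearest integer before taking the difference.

-3207

Co²⁺: group 9, so d-count = 9 − 2 = 7.
Octahedral high-spin t₂g⁵ eg²: CFSE = -0.8 × 12025 = -9620 cm⁻¹.
Tetrahedral: e⁴ t₂³, CFSE = 4(−0.6) + 3(+0.4) = -1.2Δₜ = -1.2 × (4/9) × 12025 = -6413 cm⁻¹.
Subtracting, OSPE = -9620 − (-6413) = -3207 cm⁻¹.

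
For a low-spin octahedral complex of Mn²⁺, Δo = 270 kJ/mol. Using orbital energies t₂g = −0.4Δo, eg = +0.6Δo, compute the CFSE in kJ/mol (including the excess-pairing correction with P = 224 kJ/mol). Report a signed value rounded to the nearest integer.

-92

Mn is in group 7, so Mn²⁺ is d⁵ (7 − 2 = 5).
Electron filling gives t₂g⁵ eg⁰.
Orbital CFSE = 5(-0.4) + 0(0.6) = -2.0Δo = -2.0 × 270 = -540 kJ/mol.
Pairing penalty: 2 pairs vs 0 in the high-spin reference → 2 extra × P = 448 kJ/mol.
Overall CFSE = -540 + 448 = -92 kJ/mol.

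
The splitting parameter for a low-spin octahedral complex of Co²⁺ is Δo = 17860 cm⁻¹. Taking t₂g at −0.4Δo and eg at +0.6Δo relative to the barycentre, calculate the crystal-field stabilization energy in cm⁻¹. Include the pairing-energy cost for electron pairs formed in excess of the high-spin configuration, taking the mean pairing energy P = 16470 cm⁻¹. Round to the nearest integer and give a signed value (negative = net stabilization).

-15678

Co is in group 9, so Co²⁺ is d⁷ (9 − 2 = 7).
Electron filling gives t₂g⁶ eg¹.
CFSE(orbital) = 6×(-0.4Δo) + 1×(0.6Δo) = -1.8Δo; with Δo = 17860 cm⁻¹ that is -32148 cm⁻¹.
Pairing penalty: 3 pairs vs 2 in the high-spin reference → 1 extra × P = 16470 cm⁻¹.
Overall CFSE = -32148 + 16470 = -15678 cm⁻¹.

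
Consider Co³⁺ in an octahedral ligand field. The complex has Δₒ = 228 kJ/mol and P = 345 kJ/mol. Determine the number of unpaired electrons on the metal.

4

Co sits in group 9; removing 3 electrons leaves Co³⁺ with 9 − 3 = 6 d electrons.
Δₒ < P, so pairing is avoided: the ground state is high-spin.
That gives t₂g⁴ eg².
Unpaired electrons: 4.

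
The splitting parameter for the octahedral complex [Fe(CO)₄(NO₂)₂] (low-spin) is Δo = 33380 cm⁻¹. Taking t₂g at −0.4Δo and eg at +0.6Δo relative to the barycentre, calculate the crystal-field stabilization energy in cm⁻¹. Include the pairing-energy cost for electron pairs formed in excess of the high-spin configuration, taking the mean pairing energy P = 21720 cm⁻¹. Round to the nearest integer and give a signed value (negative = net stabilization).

-36672

Ligand charges: 4×(+0) from CO and 2×(-1) from NO₂⁻ sum to -2; with overall charge +0, Fe is +2.
Fe sits in group 8; removing 2 electrons leaves Fe²⁺ with 8 − 2 = 6 d electrons.
Configuration: t₂g⁶ eg⁰.
Orbital CFSE = 6(-0.4) + 0(0.6) = -2.4Δo = -2.4 × 33380 = -80112 cm⁻¹.
High-spin d⁶ would be t₂g⁴ eg² with 1 pair; low-spin has 3, so 2 excess pairs cost +2P = +43440 cm⁻¹.
Overall CFSE = -80112 + 43440 = -36672 cm⁻¹.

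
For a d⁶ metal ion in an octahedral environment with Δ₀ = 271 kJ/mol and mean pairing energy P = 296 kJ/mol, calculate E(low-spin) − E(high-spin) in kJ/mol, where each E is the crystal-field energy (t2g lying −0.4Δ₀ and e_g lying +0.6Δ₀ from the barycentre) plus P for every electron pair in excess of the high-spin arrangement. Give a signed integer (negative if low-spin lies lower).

In the high-spin limit (t2g^4 e_g^2) the orbital term is -0.4Δ₀ = -108 kJ/mol, with no excess pairing.
Low-spin t2g^6 e_g^0 gives -2.4Δ₀ = -650 kJ/mol, but forming 2 extra pairs costs 2P = 592 kJ/mol, so E(LS) = -650 + 592 = -58 kJ/mol.
Thus E(LS) − E(HS) = 50 kJ/mol.

50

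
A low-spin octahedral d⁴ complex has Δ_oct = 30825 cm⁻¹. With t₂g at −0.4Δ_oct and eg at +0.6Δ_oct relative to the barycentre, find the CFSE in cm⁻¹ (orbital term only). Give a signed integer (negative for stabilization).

-49320

The d⁴ electrons fill as t₂g⁴ eg⁰.
CFSE(orbital) = 4×(-0.4Δ_oct) + 0×(0.6Δ_oct) = -1.6Δ_oct; with Δ_oct = 30825 cm⁻¹ that is -49320 cm⁻¹.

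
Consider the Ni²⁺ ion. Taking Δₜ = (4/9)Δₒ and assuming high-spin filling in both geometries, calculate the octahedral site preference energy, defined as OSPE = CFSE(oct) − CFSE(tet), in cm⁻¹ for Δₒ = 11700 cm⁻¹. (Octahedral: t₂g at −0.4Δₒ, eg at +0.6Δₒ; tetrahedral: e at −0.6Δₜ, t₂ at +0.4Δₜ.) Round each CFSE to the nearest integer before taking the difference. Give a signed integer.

Ni²⁺: group 10, so d-count = 10 − 2 = 8.
Octahedral high-spin t2g^6 e_g^2: CFSE = -1.2 × 11700 = -14040 cm⁻¹.
In a tetrahedral site the filling is e^4 t2^4: CFSE(tet) = -0.8Δₜ = -0.8 × (4/9)(11700) = -4160 cm⁻¹.
OSPE = -14040 − (-4160) = -9880 cm⁻¹.

-9880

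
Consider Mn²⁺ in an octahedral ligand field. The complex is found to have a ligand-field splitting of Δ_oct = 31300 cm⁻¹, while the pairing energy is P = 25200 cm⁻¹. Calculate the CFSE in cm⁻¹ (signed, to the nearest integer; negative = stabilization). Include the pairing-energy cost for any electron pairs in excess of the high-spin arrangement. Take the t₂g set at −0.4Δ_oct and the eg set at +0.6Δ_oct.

-12200

Mn is in group 7, so Mn²⁺ is d⁵ (7 − 2 = 5).
Here Δ_oct > P (31300 > 25200), so the low-spin state is favoured.
Configuration: t₂g⁵ eg⁰.
Orbital CFSE = -2.0Δ_oct = -2.0 × 31300 = -62600 cm⁻¹.
Excess pairs vs high-spin: 2 − 0 = 2; pairing cost = +50400 cm⁻¹.
Net CFSE = -62600 + 50400 = -12200 cm⁻¹.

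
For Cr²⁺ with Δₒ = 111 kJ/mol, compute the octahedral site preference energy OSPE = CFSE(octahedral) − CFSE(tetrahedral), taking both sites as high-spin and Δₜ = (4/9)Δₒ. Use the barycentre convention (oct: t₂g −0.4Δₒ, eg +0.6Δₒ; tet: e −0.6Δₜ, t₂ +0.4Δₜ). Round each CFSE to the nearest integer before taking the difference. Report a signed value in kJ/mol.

Cr is in group 6, so Cr²⁺ is d⁴ (6 − 2 = 4).
Octahedral (high-spin): t2g^3 e_g^1, CFSE = 3(−0.4) + 1(+0.6) = -0.6Δₒ = -0.6 × 111 = -67 kJ/mol.
Tetrahedral: e^2 t2^2, CFSE = 2(−0.6) + 2(+0.4) = -0.4Δₜ = -0.4 × (4/9) × 111 = -20 kJ/mol.
OSPE = CFSE(oct) − CFSE(tet) = -67 − (-20) = -47 kJ/mol.

-47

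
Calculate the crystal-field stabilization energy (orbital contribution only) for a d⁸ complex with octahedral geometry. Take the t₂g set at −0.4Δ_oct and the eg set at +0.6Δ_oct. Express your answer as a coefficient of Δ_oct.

-1.2 Δ_oct

Configuration: t₂g⁶ eg².
CFSE = 6(-0.4Δ_oct) + 2(0.6Δ_oct) = -2.4Δ_oct + 1.2Δ_oct = -1.2Δ_oct.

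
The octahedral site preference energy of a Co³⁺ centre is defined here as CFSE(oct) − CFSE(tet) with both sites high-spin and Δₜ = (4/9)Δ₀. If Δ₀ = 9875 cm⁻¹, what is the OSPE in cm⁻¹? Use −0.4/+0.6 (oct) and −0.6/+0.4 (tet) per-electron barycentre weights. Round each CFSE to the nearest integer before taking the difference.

-1317

Group 9 minus oxidation state +3 gives a d⁶ configuration for Co³⁺.
In an octahedral site d⁶ (HS) is t₂g⁴ eg², giving CFSE(oct) = -0.4Δ₀ = -3950 cm⁻¹.
Tetrahedral e³ t₂³ gives -0.6Δₜ = -0.6 × (4/9) × 9875 = -2633 cm⁻¹.
OSPE = -3950 − (-2633) = -1317 cm⁻¹.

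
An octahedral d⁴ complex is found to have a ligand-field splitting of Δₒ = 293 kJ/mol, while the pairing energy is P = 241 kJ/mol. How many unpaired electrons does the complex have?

Δₒ > P, so pairing is preferred: the ground state is low-spin.
Configuration: t₂g⁴ eg⁰.
Unpaired electrons: 2.

2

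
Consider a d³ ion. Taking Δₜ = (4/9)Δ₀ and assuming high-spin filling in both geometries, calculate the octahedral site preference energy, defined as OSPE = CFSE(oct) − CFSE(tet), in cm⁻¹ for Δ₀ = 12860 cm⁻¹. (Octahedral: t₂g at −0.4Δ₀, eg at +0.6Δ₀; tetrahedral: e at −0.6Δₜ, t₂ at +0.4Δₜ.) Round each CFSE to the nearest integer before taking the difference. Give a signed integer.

Octahedral (high-spin): t2g^3 e_g^0, CFSE = 3(−0.4) + 0(+0.6) = -1.2Δ₀ = -1.2 × 12860 = -15432 cm⁻¹.
Tetrahedral: e^2 t2^1, CFSE = 2(−0.6) + 1(+0.4) = -0.8Δₜ = -0.8 × (4/9) × 12860 = -4572 cm⁻¹.
Subtracting, OSPE = -15432 − (-4572) = -10860 cm⁻¹.

-10860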